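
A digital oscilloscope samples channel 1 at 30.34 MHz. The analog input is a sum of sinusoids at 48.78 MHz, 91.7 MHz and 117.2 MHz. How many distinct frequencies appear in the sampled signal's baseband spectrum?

fs/2 = 15.17 MHz.
48.78 MHz mod fs = 18.44 MHz.
18.44 MHz > fs/2 = 15.17 MHz, folds to fs − 18.44 MHz = 11.9 MHz.
91.7 MHz mod fs = 0.68 MHz.
0.68 MHz ≤ fs/2 = 15.17 MHz, appears at 0.68 MHz.
117.2 MHz mod fs = 26.18 MHz.
26.18 MHz > fs/2 = 15.17 MHz, folds to fs − 26.18 MHz = 4.16 MHz.
Distinct values: {0.68 MHz, 4.16 MHz, 11.9 MHz} → 3.

3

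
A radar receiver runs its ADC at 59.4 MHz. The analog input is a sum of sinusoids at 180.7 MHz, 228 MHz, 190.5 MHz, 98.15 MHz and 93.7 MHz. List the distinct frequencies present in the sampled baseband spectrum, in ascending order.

2.5 MHz, 9.6 MHz, 12.3 MHz, 20.65 MHz, 25.1 MHz

fs/2 = 29.7 MHz.
180.7 MHz mod fs = 2.5 MHz.
2.5 MHz ≤ fs/2 = 29.7 MHz, appears at 2.5 MHz.
228 MHz mod fs = 49.8 MHz.
49.8 MHz > fs/2 = 29.7 MHz, folds to fs − 49.8 MHz = 9.6 MHz.
190.5 MHz mod fs = 12.3 MHz.
12.3 MHz ≤ fs/2 = 29.7 MHz, appears at 12.3 MHz.
98.15 MHz mod fs = 38.75 MHz.
38.75 MHz > fs/2 = 29.7 MHz, folds to fs − 38.75 MHz = 20.65 MHz.
93.7 MHz mod fs = 34.3 MHz.
34.3 MHz > fs/2 = 29.7 MHz, folds to fs − 34.3 MHz = 25.1 MHz.
Distinct values: {2.5 MHz, 9.6 MHz, 12.3 MHz, 20.65 MHz, 25.1 MHz}.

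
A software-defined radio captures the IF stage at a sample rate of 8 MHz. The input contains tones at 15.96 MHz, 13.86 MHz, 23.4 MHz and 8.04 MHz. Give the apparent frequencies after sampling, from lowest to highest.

fs/2 = 4 MHz.
15.96 MHz mod fs = 7.96 MHz.
7.96 MHz > fs/2 = 4 MHz, folds to fs − 7.96 MHz = 0.04 MHz.
13.86 MHz mod fs = 5.86 MHz.
5.86 MHz > fs/2 = 4 MHz, folds to fs − 5.86 MHz = 2.14 MHz.
23.4 MHz mod fs = 7.4 MHz.
7.4 MHz > fs/2 = 4 MHz, folds to fs − 7.4 MHz = 0.6 MHz.
8.04 MHz mod fs = 0.04 MHz.
0.04 MHz ≤ fs/2 = 4 MHz, appears at 0.04 MHz.
Distinct values: {0.04 MHz, 0.6 MHz, 2.14 MHz}.

0.04 MHz, 0.6 MHz, 2.14 MHz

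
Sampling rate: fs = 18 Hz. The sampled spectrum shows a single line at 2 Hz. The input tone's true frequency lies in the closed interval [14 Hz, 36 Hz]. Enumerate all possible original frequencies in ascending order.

16 Hz, 20 Hz, 34 Hz

Frequencies that alias to 2 Hz are k·fs ± 2 Hz for integer k ≥ 0.
k=0: 2 Hz.
k=1: 16 Hz, 20 Hz.
k=2: 34 Hz, 38 Hz.
k=3: 52 Hz, 56 Hz.
Within [14 Hz, 36 Hz]: 16 Hz, 20 Hz, 34 Hz.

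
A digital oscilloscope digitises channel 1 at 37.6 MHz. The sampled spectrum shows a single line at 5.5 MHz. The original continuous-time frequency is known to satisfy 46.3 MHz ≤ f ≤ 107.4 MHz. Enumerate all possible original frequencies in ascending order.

69.7 MHz, 80.7 MHz, 107.3 MHz

Frequencies that alias to 5.5 MHz are k·fs ± 5.5 MHz for integer k ≥ 0.
k=0: 5.5 MHz.
k=1: 32.1 MHz, 43.1 MHz.
k=2: 69.7 MHz, 80.7 MHz.
k=3: 107.3 MHz, 118.3 MHz.
k=4: 144.9 MHz, 155.9 MHz.
Within [46.3 MHz, 107.4 MHz]: 69.7 MHz, 80.7 MHz, 107.3 MHz.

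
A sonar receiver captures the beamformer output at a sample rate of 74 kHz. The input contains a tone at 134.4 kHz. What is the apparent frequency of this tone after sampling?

13.6 kHz

134.4 kHz mod fs = 60.4 kHz.
60.4 kHz > fs/2 = 37 kHz, folds to fs − 60.4 kHz = 13.6 kHz.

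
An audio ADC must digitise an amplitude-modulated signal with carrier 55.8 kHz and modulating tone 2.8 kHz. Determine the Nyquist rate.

AM sidebands sit at fc ± fm = 53 kHz and 58.6 kHz.
Highest-frequency component: 58.6 kHz.
Nyquist rate = 2 × 58.6 kHz = 117.2 kHz.

117.2 kHz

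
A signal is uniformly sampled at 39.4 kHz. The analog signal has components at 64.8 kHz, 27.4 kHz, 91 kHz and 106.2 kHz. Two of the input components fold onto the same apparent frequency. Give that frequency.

12 kHz

fs/2 = 19.7 kHz.
64.8 kHz mod fs = 25.4 kHz.
25.4 kHz > fs/2 = 19.7 kHz, folds to fs − 25.4 kHz = 14 kHz.
27.4 kHz > fs/2 = 19.7 kHz, folds to fs − 27.4 kHz = 12 kHz.
91 kHz mod fs = 12.2 kHz.
12.2 kHz ≤ fs/2 = 19.7 kHz, appears at 12.2 kHz.
106.2 kHz mod fs = 27.4 kHz.
27.4 kHz > fs/2 = 19.7 kHz, folds to fs − 27.4 kHz = 12 kHz.
27.4 kHz and 106.2 kHz both map to 12 kHz.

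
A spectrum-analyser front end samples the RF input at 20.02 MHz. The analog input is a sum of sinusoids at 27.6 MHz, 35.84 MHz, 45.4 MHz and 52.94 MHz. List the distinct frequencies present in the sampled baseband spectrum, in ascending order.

4.2 MHz, 5.36 MHz, 7.12 MHz, 7.58 MHz

fs/2 = 10.01 MHz.
27.6 MHz mod fs = 7.58 MHz.
7.58 MHz ≤ fs/2 = 10.01 MHz, appears at 7.58 MHz.
35.84 MHz mod fs = 15.82 MHz.
15.82 MHz > fs/2 = 10.01 MHz, folds to fs − 15.82 MHz = 4.2 MHz.
45.4 MHz mod fs = 5.36 MHz.
5.36 MHz ≤ fs/2 = 10.01 MHz, appears at 5.36 MHz.
52.94 MHz mod fs = 12.9 MHz.
12.9 MHz > fs/2 = 10.01 MHz, folds to fs − 12.9 MHz = 7.12 MHz.
Distinct values: {4.2 MHz, 5.36 MHz, 7.12 MHz, 7.58 MHz}.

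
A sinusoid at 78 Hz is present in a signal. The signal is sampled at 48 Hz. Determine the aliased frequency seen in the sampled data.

78 Hz mod fs = 30 Hz.
30 Hz > fs/2 = 24 Hz, folds to fs − 30 Hz = 18 Hz.

18 Hz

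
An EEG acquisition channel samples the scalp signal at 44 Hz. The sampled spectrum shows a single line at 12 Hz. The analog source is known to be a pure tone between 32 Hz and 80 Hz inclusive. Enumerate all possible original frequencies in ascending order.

32 Hz, 56 Hz, 76 Hz

Frequencies that alias to 12 Hz are k·fs ± 12 Hz for integer k ≥ 0.
k=0: 12 Hz.
k=1: 32 Hz, 56 Hz.
k=2: 76 Hz, 100 Hz.
k=3: 120 Hz, 144 Hz.
Within [32 Hz, 80 Hz]: 32 Hz, 56 Hz, 76 Hz.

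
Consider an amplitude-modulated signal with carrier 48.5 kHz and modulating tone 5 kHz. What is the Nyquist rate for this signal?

AM sidebands sit at fc ± fm = 43.5 kHz and 53.5 kHz.
Highest-frequency component: 53.5 kHz.
Nyquist rate = 2 × 53.5 kHz = 107 kHz.

107 kHz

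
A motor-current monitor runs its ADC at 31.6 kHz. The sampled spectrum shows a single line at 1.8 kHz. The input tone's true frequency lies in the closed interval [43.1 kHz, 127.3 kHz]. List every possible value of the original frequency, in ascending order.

Frequencies that alias to 1.8 kHz are k·fs ± 1.8 kHz for integer k ≥ 0.
k=0: 1.8 kHz.
k=1: 29.8 kHz, 33.4 kHz.
k=2: 61.4 kHz, 65 kHz.
k=3: 93 kHz, 96.6 kHz.
k=4: 124.6 kHz, 128.2 kHz.
k=5: 156.2 kHz, 159.8 kHz.
Within [43.1 kHz, 127.3 kHz]: 61.4 kHz, 65 kHz, 93 kHz, 96.6 kHz, 124.6 kHz.

61.4 kHz, 65 kHz, 93 kHz, 96.6 kHz, 124.6 kHz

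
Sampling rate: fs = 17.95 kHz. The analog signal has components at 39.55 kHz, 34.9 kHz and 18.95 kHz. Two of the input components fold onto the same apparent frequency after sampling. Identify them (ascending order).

18.95 kHz, 34.9 kHz

fs/2 = 8.975 kHz.
39.55 kHz mod fs = 3.65 kHz.
3.65 kHz ≤ fs/2 = 8.975 kHz, appears at 3.65 kHz.
34.9 kHz mod fs = 16.95 kHz.
16.95 kHz > fs/2 = 8.975 kHz, folds to fs − 16.95 kHz = 1 kHz.
18.95 kHz mod fs = 1 kHz.
1 kHz ≤ fs/2 = 8.975 kHz, appears at 1 kHz.
18.95 kHz and 34.9 kHz both map to 1 kHz.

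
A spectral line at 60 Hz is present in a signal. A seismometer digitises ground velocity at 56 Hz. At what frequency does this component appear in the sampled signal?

4 Hz

60 Hz mod fs = 4 Hz.
4 Hz ≤ fs/2 = 28 Hz, appears at 4 Hz.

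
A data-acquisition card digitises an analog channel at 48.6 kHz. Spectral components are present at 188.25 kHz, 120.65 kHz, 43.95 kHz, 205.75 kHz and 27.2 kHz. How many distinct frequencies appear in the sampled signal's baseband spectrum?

5

fs/2 = 24.3 kHz.
188.25 kHz mod fs = 42.45 kHz.
42.45 kHz > fs/2 = 24.3 kHz, folds to fs − 42.45 kHz = 6.15 kHz.
120.65 kHz mod fs = 23.45 kHz.
23.45 kHz ≤ fs/2 = 24.3 kHz, appears at 23.45 kHz.
43.95 kHz > fs/2 = 24.3 kHz, folds to fs − 43.95 kHz = 4.65 kHz.
205.75 kHz mod fs = 11.35 kHz.
11.35 kHz ≤ fs/2 = 24.3 kHz, appears at 11.35 kHz.
27.2 kHz > fs/2 = 24.3 kHz, folds to fs − 27.2 kHz = 21.4 kHz.
Distinct values: {4.65 kHz, 6.15 kHz, 11.35 kHz, 21.4 kHz, 23.45 kHz} → 5.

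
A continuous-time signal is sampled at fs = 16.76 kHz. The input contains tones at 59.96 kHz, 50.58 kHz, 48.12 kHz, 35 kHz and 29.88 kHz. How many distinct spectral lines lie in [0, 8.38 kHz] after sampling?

5

fs/2 = 8.38 kHz.
59.96 kHz mod fs = 9.68 kHz.
9.68 kHz > fs/2 = 8.38 kHz, folds to fs − 9.68 kHz = 7.08 kHz.
50.58 kHz mod fs = 0.3 kHz.
0.3 kHz ≤ fs/2 = 8.38 kHz, appears at 0.3 kHz.
48.12 kHz mod fs = 14.6 kHz.
14.6 kHz > fs/2 = 8.38 kHz, folds to fs − 14.6 kHz = 2.16 kHz.
35 kHz mod fs = 1.48 kHz.
1.48 kHz ≤ fs/2 = 8.38 kHz, appears at 1.48 kHz.
29.88 kHz mod fs = 13.12 kHz.
13.12 kHz > fs/2 = 8.38 kHz, folds to fs − 13.12 kHz = 3.64 kHz.
Distinct values: {0.3 kHz, 1.48 kHz, 2.16 kHz, 3.64 kHz, 7.08 kHz} → 5.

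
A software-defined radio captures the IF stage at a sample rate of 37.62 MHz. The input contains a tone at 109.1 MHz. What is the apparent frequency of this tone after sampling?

3.76 MHz

109.1 MHz mod fs = 33.86 MHz.
33.86 MHz > fs/2 = 18.81 MHz, folds to fs − 33.86 MHz = 3.76 MHz.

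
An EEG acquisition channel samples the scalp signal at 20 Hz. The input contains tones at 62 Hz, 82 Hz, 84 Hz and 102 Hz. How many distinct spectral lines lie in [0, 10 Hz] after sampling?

2

fs/2 = 10 Hz.
62 Hz mod fs = 2 Hz.
2 Hz ≤ fs/2 = 10 Hz, appears at 2 Hz.
82 Hz mod fs = 2 Hz.
2 Hz ≤ fs/2 = 10 Hz, appears at 2 Hz.
84 Hz mod fs = 4 Hz.
4 Hz ≤ fs/2 = 10 Hz, appears at 4 Hz.
102 Hz mod fs = 2 Hz.
2 Hz ≤ fs/2 = 10 Hz, appears at 2 Hz.
Distinct values: {2 Hz, 4 Hz} → 2.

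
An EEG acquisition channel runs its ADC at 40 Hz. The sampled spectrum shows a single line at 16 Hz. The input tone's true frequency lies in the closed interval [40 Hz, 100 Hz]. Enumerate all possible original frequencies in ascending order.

Frequencies that alias to 16 Hz are k·fs ± 16 Hz for integer k ≥ 0.
k=0: 16 Hz.
k=1: 24 Hz, 56 Hz.
k=2: 64 Hz, 96 Hz.
k=3: 104 Hz, 136 Hz.
Within [40 Hz, 100 Hz]: 56 Hz, 64 Hz, 96 Hz.

56 Hz, 64 Hz, 96 Hz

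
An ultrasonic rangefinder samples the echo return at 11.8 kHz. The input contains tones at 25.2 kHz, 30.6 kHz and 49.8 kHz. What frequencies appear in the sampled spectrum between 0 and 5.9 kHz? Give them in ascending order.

1.6 kHz, 2.6 kHz, 4.8 kHz

fs/2 = 5.9 kHz.
25.2 kHz mod fs = 1.6 kHz.
1.6 kHz ≤ fs/2 = 5.9 kHz, appears at 1.6 kHz.
30.6 kHz mod fs = 7 kHz.
7 kHz > fs/2 = 5.9 kHz, folds to fs − 7 kHz = 4.8 kHz.
49.8 kHz mod fs = 2.6 kHz.
2.6 kHz ≤ fs/2 = 5.9 kHz, appears at 2.6 kHz.
Distinct values: {1.6 kHz, 2.6 kHz, 4.8 kHz}.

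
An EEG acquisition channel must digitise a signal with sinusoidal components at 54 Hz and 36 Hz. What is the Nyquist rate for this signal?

Highest-frequency component: 54 Hz.
Nyquist rate = 2 × 54 Hz = 108 Hz.

108 Hz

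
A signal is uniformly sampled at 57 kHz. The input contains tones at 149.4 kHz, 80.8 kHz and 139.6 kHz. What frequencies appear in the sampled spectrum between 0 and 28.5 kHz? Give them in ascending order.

21.6 kHz, 23.8 kHz, 25.6 kHz

fs/2 = 28.5 kHz.
149.4 kHz mod fs = 35.4 kHz.
35.4 kHz > fs/2 = 28.5 kHz, folds to fs − 35.4 kHz = 21.6 kHz.
80.8 kHz mod fs = 23.8 kHz.
23.8 kHz ≤ fs/2 = 28.5 kHz, appears at 23.8 kHz.
139.6 kHz mod fs = 25.6 kHz.
25.6 kHz ≤ fs/2 = 28.5 kHz, appears at 25.6 kHz.
Distinct values: {21.6 kHz, 23.8 kHz, 25.6 kHz}.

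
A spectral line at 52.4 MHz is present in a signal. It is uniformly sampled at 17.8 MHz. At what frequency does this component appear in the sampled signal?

52.4 MHz mod fs = 16.8 MHz.
16.8 MHz > fs/2 = 8.9 MHz, folds to fs − 16.8 MHz = 1 MHz.

1 MHz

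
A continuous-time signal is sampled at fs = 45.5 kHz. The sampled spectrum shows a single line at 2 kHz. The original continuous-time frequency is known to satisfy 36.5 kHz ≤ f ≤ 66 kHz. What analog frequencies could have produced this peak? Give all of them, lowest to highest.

Frequencies that alias to 2 kHz are k·fs ± 2 kHz for integer k ≥ 0.
k=0: 2 kHz.
k=1: 43.5 kHz, 47.5 kHz.
k=2: 89 kHz, 93 kHz.
Within [36.5 kHz, 66 kHz]: 43.5 kHz, 47.5 kHz.

43.5 kHz, 47.5 kHz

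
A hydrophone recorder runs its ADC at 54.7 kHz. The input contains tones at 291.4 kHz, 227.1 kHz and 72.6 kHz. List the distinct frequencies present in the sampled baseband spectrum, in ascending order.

8.3 kHz, 17.9 kHz

fs/2 = 27.35 kHz.
291.4 kHz mod fs = 17.9 kHz.
17.9 kHz ≤ fs/2 = 27.35 kHz, appears at 17.9 kHz.
227.1 kHz mod fs = 8.3 kHz.
8.3 kHz ≤ fs/2 = 27.35 kHz, appears at 8.3 kHz.
72.6 kHz mod fs = 17.9 kHz.
17.9 kHz ≤ fs/2 = 27.35 kHz, appears at 17.9 kHz.
Distinct values: {8.3 kHz, 17.9 kHz}.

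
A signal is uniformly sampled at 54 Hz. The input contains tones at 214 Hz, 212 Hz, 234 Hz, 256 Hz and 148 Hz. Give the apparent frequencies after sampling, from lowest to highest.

fs/2 = 27 Hz.
214 Hz mod fs = 52 Hz.
52 Hz > fs/2 = 27 Hz, folds to fs − 52 Hz = 2 Hz.
212 Hz mod fs = 50 Hz.
50 Hz > fs/2 = 27 Hz, folds to fs − 50 Hz = 4 Hz.
234 Hz mod fs = 18 Hz.
18 Hz ≤ fs/2 = 27 Hz, appears at 18 Hz.
256 Hz mod fs = 40 Hz.
40 Hz > fs/2 = 27 Hz, folds to fs − 40 Hz = 14 Hz.
148 Hz mod fs = 40 Hz.
40 Hz > fs/2 = 27 Hz, folds to fs − 40 Hz = 14 Hz.
Distinct values: {2 Hz, 4 Hz, 14 Hz, 18 Hz}.

2 Hz, 4 Hz, 14 Hz, 18 Hz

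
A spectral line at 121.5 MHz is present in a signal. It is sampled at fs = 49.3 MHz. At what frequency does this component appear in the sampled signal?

22.9 MHz

121.5 MHz mod fs = 22.9 MHz.
22.9 MHz ≤ fs/2 = 24.65 MHz, appears at 22.9 MHz.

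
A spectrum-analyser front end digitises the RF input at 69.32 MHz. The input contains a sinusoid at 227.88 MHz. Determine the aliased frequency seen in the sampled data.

19.92 MHz

227.88 MHz mod fs = 19.92 MHz.
19.92 MHz ≤ fs/2 = 34.66 MHz, appears at 19.92 MHz.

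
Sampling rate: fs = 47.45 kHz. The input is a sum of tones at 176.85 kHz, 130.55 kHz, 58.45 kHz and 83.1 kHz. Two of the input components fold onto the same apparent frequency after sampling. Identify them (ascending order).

83.1 kHz, 130.55 kHz

fs/2 = 23.725 kHz.
176.85 kHz mod fs = 34.5 kHz.
34.5 kHz > fs/2 = 23.725 kHz, folds to fs − 34.5 kHz = 12.95 kHz.
130.55 kHz mod fs = 35.65 kHz.
35.65 kHz > fs/2 = 23.725 kHz, folds to fs − 35.65 kHz = 11.8 kHz.
58.45 kHz mod fs = 11 kHz.
11 kHz ≤ fs/2 = 23.725 kHz, appears at 11 kHz.
83.1 kHz mod fs = 35.65 kHz.
35.65 kHz > fs/2 = 23.725 kHz, folds to fs − 35.65 kHz = 11.8 kHz.
83.1 kHz and 130.55 kHz both map to 11.8 kHz.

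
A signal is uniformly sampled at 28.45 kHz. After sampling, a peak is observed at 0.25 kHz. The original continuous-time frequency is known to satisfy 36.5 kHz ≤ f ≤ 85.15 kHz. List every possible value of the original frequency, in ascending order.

Frequencies that alias to 0.25 kHz are k·fs ± 0.25 kHz for integer k ≥ 0.
k=0: 0.25 kHz.
k=1: 28.2 kHz, 28.7 kHz.
k=2: 56.65 kHz, 57.15 kHz.
k=3: 85.1 kHz, 85.6 kHz.
k=4: 113.55 kHz, 114.05 kHz.
Within [36.5 kHz, 85.15 kHz]: 56.65 kHz, 57.15 kHz, 85.1 kHz.

56.65 kHz, 57.15 kHz, 85.1 kHz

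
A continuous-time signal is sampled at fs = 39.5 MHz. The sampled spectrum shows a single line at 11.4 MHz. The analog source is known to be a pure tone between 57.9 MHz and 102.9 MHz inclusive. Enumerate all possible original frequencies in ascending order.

Frequencies that alias to 11.4 MHz are k·fs ± 11.4 MHz for integer k ≥ 0.
k=0: 11.4 MHz.
k=1: 28.1 MHz, 50.9 MHz.
k=2: 67.6 MHz, 90.4 MHz.
k=3: 107.1 MHz, 129.9 MHz.
Within [57.9 MHz, 102.9 MHz]: 67.6 MHz, 90.4 MHz.

67.6 MHz, 90.4 MHz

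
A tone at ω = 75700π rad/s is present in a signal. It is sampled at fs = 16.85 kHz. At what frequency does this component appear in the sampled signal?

4.15 kHz

ω = 75700π rad/s → f = ω/(2π) = 37850 Hz = 37.85 kHz.
37.85 kHz mod fs = 4.15 kHz.
4.15 kHz ≤ fs/2 = 8.425 kHz, appears at 4.15 kHz.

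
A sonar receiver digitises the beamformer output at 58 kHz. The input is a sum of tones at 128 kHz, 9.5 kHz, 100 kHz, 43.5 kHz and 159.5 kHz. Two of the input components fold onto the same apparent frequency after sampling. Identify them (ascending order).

43.5 kHz, 159.5 kHz

fs/2 = 29 kHz.
128 kHz mod fs = 12 kHz.
12 kHz ≤ fs/2 = 29 kHz, appears at 12 kHz.
9.5 kHz ≤ fs/2 = 29 kHz, passes unchanged.
100 kHz mod fs = 42 kHz.
42 kHz > fs/2 = 29 kHz, folds to fs − 42 kHz = 16 kHz.
43.5 kHz > fs/2 = 29 kHz, folds to fs − 43.5 kHz = 14.5 kHz.
159.5 kHz mod fs = 43.5 kHz.
43.5 kHz > fs/2 = 29 kHz, folds to fs − 43.5 kHz = 14.5 kHz.
43.5 kHz and 159.5 kHz both map to 14.5 kHz.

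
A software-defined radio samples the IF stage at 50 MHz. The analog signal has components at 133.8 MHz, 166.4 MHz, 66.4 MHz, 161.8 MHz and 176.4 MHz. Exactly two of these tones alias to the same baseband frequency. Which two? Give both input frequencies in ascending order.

66.4 MHz, 166.4 MHz

fs/2 = 25 MHz.
133.8 MHz mod fs = 33.8 MHz.
33.8 MHz > fs/2 = 25 MHz, folds to fs − 33.8 MHz = 16.2 MHz.
166.4 MHz mod fs = 16.4 MHz.
16.4 MHz ≤ fs/2 = 25 MHz, appears at 16.4 MHz.
66.4 MHz mod fs = 16.4 MHz.
16.4 MHz ≤ fs/2 = 25 MHz, appears at 16.4 MHz.
161.8 MHz mod fs = 11.8 MHz.
11.8 MHz ≤ fs/2 = 25 MHz, appears at 11.8 MHz.
176.4 MHz mod fs = 26.4 MHz.
26.4 MHz > fs/2 = 25 MHz, folds to fs − 26.4 MHz = 23.6 MHz.
66.4 MHz and 166.4 MHz both map to 16.4 MHz.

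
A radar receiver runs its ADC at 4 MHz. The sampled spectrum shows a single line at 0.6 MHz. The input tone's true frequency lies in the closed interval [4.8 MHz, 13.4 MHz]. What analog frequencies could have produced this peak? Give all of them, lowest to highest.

Frequencies that alias to 0.6 MHz are k·fs ± 0.6 MHz for integer k ≥ 0.
k=0: 0.6 MHz.
k=1: 3.4 MHz, 4.6 MHz.
k=2: 7.4 MHz, 8.6 MHz.
k=3: 11.4 MHz, 12.6 MHz.
k=4: 15.4 MHz, 16.6 MHz.
Within [4.8 MHz, 13.4 MHz]: 7.4 MHz, 8.6 MHz, 11.4 MHz, 12.6 MHz.

7.4 MHz, 8.6 MHz, 11.4 MHz, 12.6 MHz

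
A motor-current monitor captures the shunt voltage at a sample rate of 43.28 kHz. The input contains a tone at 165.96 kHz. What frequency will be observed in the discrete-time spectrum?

165.96 kHz mod fs = 36.12 kHz.
36.12 kHz > fs/2 = 21.64 kHz, folds to fs − 36.12 kHz = 7.16 kHz.

7.16 kHz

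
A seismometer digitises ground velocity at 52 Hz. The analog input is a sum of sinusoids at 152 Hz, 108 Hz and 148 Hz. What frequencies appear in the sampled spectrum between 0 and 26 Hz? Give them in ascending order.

fs/2 = 26 Hz.
152 Hz mod fs = 48 Hz.
48 Hz > fs/2 = 26 Hz, folds to fs − 48 Hz = 4 Hz.
108 Hz mod fs = 4 Hz.
4 Hz ≤ fs/2 = 26 Hz, appears at 4 Hz.
148 Hz mod fs = 44 Hz.
44 Hz > fs/2 = 26 Hz, folds to fs − 44 Hz = 8 Hz.
Distinct values: {4 Hz, 8 Hz}.

4 Hz, 8 Hz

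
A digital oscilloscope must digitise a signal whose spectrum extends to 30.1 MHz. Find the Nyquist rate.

60.2 MHz

Nyquist rate = 2 × 30.1 MHz = 60.2 MHz.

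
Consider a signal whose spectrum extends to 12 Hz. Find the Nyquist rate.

24 Hz

Nyquist rate = 2 × 12 Hz = 24 Hz.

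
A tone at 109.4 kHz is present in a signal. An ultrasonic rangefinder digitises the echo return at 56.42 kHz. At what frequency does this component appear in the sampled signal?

109.4 kHz mod fs = 52.98 kHz.
52.98 kHz > fs/2 = 28.21 kHz, folds to fs − 52.98 kHz = 3.44 kHz.

3.44 kHz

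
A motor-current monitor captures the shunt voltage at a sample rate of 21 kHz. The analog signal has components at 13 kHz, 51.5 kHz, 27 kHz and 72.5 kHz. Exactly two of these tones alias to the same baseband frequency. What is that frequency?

fs/2 = 10.5 kHz.
13 kHz > fs/2 = 10.5 kHz, folds to fs − 13 kHz = 8 kHz.
51.5 kHz mod fs = 9.5 kHz.
9.5 kHz ≤ fs/2 = 10.5 kHz, appears at 9.5 kHz.
27 kHz mod fs = 6 kHz.
6 kHz ≤ fs/2 = 10.5 kHz, appears at 6 kHz.
72.5 kHz mod fs = 9.5 kHz.
9.5 kHz ≤ fs/2 = 10.5 kHz, appears at 9.5 kHz.
51.5 kHz and 72.5 kHz both map to 9.5 kHz.

9.5 kHz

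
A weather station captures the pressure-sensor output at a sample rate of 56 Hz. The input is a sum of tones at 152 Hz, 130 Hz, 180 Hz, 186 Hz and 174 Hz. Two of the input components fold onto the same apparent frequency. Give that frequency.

18 Hz

fs/2 = 28 Hz.
152 Hz mod fs = 40 Hz.
40 Hz > fs/2 = 28 Hz, folds to fs − 40 Hz = 16 Hz.
130 Hz mod fs = 18 Hz.
18 Hz ≤ fs/2 = 28 Hz, appears at 18 Hz.
180 Hz mod fs = 12 Hz.
12 Hz ≤ fs/2 = 28 Hz, appears at 12 Hz.
186 Hz mod fs = 18 Hz.
18 Hz ≤ fs/2 = 28 Hz, appears at 18 Hz.
174 Hz mod fs = 6 Hz.
6 Hz ≤ fs/2 = 28 Hz, appears at 6 Hz.
130 Hz and 186 Hz both map to 18 Hz.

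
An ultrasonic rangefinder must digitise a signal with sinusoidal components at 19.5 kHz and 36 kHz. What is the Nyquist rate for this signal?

Highest-frequency component: 36 kHz.
Nyquist rate = 2 × 36 kHz = 72 kHz.

72 kHz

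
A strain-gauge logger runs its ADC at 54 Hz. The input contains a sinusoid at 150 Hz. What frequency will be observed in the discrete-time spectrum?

12 Hz

150 Hz mod fs = 42 Hz.
42 Hz > fs/2 = 27 Hz, folds to fs − 42 Hz = 12 Hz.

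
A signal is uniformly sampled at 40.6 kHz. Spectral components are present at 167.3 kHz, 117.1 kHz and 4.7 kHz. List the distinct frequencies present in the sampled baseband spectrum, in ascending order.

4.7 kHz, 4.9 kHz

fs/2 = 20.3 kHz.
167.3 kHz mod fs = 4.9 kHz.
4.9 kHz ≤ fs/2 = 20.3 kHz, appears at 4.9 kHz.
117.1 kHz mod fs = 35.9 kHz.
35.9 kHz > fs/2 = 20.3 kHz, folds to fs − 35.9 kHz = 4.7 kHz.
4.7 kHz ≤ fs/2 = 20.3 kHz, passes unchanged.
Distinct values: {4.7 kHz, 4.9 kHz}.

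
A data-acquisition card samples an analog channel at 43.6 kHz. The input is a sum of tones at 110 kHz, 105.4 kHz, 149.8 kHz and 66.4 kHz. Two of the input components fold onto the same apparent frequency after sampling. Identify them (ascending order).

66.4 kHz, 110 kHz

fs/2 = 21.8 kHz.
110 kHz mod fs = 22.8 kHz.
22.8 kHz > fs/2 = 21.8 kHz, folds to fs − 22.8 kHz = 20.8 kHz.
105.4 kHz mod fs = 18.2 kHz.
18.2 kHz ≤ fs/2 = 21.8 kHz, appears at 18.2 kHz.
149.8 kHz mod fs = 19 kHz.
19 kHz ≤ fs/2 = 21.8 kHz, appears at 19 kHz.
66.4 kHz mod fs = 22.8 kHz.
22.8 kHz > fs/2 = 21.8 kHz, folds to fs − 22.8 kHz = 20.8 kHz.
66.4 kHz and 110 kHz both map to 20.8 kHz.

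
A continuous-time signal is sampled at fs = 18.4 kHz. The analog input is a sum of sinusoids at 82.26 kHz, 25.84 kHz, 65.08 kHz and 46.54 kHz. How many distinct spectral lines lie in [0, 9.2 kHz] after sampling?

fs/2 = 9.2 kHz.
82.26 kHz mod fs = 8.66 kHz.
8.66 kHz ≤ fs/2 = 9.2 kHz, appears at 8.66 kHz.
25.84 kHz mod fs = 7.44 kHz.
7.44 kHz ≤ fs/2 = 9.2 kHz, appears at 7.44 kHz.
65.08 kHz mod fs = 9.88 kHz.
9.88 kHz > fs/2 = 9.2 kHz, folds to fs − 9.88 kHz = 8.52 kHz.
46.54 kHz mod fs = 9.74 kHz.
9.74 kHz > fs/2 = 9.2 kHz, folds to fs − 9.74 kHz = 8.66 kHz.
Distinct values: {7.44 kHz, 8.52 kHz, 8.66 kHz} → 3.

3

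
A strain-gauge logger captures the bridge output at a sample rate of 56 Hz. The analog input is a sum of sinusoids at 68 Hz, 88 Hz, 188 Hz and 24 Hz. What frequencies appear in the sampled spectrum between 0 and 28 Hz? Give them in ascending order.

12 Hz, 20 Hz, 24 Hz

fs/2 = 28 Hz.
68 Hz mod fs = 12 Hz.
12 Hz ≤ fs/2 = 28 Hz, appears at 12 Hz.
88 Hz mod fs = 32 Hz.
32 Hz > fs/2 = 28 Hz, folds to fs − 32 Hz = 24 Hz.
188 Hz mod fs = 20 Hz.
20 Hz ≤ fs/2 = 28 Hz, appears at 20 Hz.
24 Hz ≤ fs/2 = 28 Hz, passes unchanged.
Distinct values: {12 Hz, 20 Hz, 24 Hz}.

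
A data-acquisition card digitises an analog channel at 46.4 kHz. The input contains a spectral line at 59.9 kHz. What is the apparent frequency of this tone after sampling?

59.9 kHz mod fs = 13.5 kHz.
13.5 kHz ≤ fs/2 = 23.2 kHz, appears at 13.5 kHz.

13.5 kHz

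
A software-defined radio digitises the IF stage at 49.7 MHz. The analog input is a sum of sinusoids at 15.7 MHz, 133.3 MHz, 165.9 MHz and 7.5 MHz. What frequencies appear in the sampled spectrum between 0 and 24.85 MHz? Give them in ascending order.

7.5 MHz, 15.7 MHz, 15.8 MHz, 16.8 MHz

fs/2 = 24.85 MHz.
15.7 MHz ≤ fs/2 = 24.85 MHz, passes unchanged.
133.3 MHz mod fs = 33.9 MHz.
33.9 MHz > fs/2 = 24.85 MHz, folds to fs − 33.9 MHz = 15.8 MHz.
165.9 MHz mod fs = 16.8 MHz.
16.8 MHz ≤ fs/2 = 24.85 MHz, appears at 16.8 MHz.
7.5 MHz ≤ fs/2 = 24.85 MHz, passes unchanged.
Distinct values: {7.5 MHz, 15.7 MHz, 15.8 MHz, 16.8 MHz}.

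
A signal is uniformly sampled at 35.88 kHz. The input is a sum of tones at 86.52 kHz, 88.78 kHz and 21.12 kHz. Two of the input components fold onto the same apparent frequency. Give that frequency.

fs/2 = 17.94 kHz.
86.52 kHz mod fs = 14.76 kHz.
14.76 kHz ≤ fs/2 = 17.94 kHz, appears at 14.76 kHz.
88.78 kHz mod fs = 17.02 kHz.
17.02 kHz ≤ fs/2 = 17.94 kHz, appears at 17.02 kHz.
21.12 kHz > fs/2 = 17.94 kHz, folds to fs − 21.12 kHz = 14.76 kHz.
21.12 kHz and 86.52 kHz both map to 14.76 kHz.

14.76 kHz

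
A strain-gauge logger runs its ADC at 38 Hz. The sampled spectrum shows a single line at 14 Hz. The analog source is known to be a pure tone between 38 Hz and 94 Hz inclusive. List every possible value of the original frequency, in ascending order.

52 Hz, 62 Hz, 90 Hz

Frequencies that alias to 14 Hz are k·fs ± 14 Hz for integer k ≥ 0.
k=0: 14 Hz.
k=1: 24 Hz, 52 Hz.
k=2: 62 Hz, 90 Hz.
k=3: 100 Hz, 128 Hz.
Within [38 Hz, 94 Hz]: 52 Hz, 62 Hz, 90 Hz.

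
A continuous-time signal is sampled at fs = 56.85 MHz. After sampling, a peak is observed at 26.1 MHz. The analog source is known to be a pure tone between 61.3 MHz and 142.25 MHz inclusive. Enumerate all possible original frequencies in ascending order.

Frequencies that alias to 26.1 MHz are k·fs ± 26.1 MHz for integer k ≥ 0.
k=0: 26.1 MHz.
k=1: 30.75 MHz, 82.95 MHz.
k=2: 87.6 MHz, 139.8 MHz.
k=3: 144.45 MHz, 196.65 MHz.
Within [61.3 MHz, 142.25 MHz]: 82.95 MHz, 87.6 MHz, 139.8 MHz.

82.95 MHz, 87.6 MHz, 139.8 MHz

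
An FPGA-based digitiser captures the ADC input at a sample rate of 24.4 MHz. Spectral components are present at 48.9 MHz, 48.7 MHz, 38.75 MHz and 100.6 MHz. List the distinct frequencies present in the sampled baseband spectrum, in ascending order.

fs/2 = 12.2 MHz.
48.9 MHz mod fs = 0.1 MHz.
0.1 MHz ≤ fs/2 = 12.2 MHz, appears at 0.1 MHz.
48.7 MHz mod fs = 24.3 MHz.
24.3 MHz > fs/2 = 12.2 MHz, folds to fs − 24.3 MHz = 0.1 MHz.
38.75 MHz mod fs = 14.35 MHz.
14.35 MHz > fs/2 = 12.2 MHz, folds to fs − 14.35 MHz = 10.05 MHz.
100.6 MHz mod fs = 3 MHz.
3 MHz ≤ fs/2 = 12.2 MHz, appears at 3 MHz.
Distinct values: {0.1 MHz, 3 MHz, 10.05 MHz}.

0.1 MHz, 3 MHz, 10.05 MHz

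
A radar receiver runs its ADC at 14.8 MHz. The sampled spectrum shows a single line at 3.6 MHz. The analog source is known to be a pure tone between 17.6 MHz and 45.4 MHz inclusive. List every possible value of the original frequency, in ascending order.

Frequencies that alias to 3.6 MHz are k·fs ± 3.6 MHz for integer k ≥ 0.
k=0: 3.6 MHz.
k=1: 11.2 MHz, 18.4 MHz.
k=2: 26 MHz, 33.2 MHz.
k=3: 40.8 MHz, 48 MHz.
k=4: 55.6 MHz, 62.8 MHz.
Within [17.6 MHz, 45.4 MHz]: 18.4 MHz, 26 MHz, 33.2 MHz, 40.8 MHz.

18.4 MHz, 26 MHz, 33.2 MHz, 40.8 MHz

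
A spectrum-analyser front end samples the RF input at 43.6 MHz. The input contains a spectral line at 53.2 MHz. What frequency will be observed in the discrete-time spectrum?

53.2 MHz mod fs = 9.6 MHz.
9.6 MHz ≤ fs/2 = 21.8 MHz, appears at 9.6 MHz.

9.6 MHz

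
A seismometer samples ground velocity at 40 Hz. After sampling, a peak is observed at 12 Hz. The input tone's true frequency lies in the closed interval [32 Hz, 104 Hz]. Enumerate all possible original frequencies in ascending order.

52 Hz, 68 Hz, 92 Hz

Frequencies that alias to 12 Hz are k·fs ± 12 Hz for integer k ≥ 0.
k=0: 12 Hz.
k=1: 28 Hz, 52 Hz.
k=2: 68 Hz, 92 Hz.
k=3: 108 Hz, 132 Hz.
Within [32 Hz, 104 Hz]: 52 Hz, 68 Hz, 92 Hz.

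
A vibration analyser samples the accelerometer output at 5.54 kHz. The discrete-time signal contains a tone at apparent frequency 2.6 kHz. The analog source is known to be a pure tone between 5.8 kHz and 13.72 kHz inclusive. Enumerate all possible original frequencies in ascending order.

8.14 kHz, 8.48 kHz, 13.68 kHz

Frequencies that alias to 2.6 kHz are k·fs ± 2.6 kHz for integer k ≥ 0.
k=0: 2.6 kHz.
k=1: 2.94 kHz, 8.14 kHz.
k=2: 8.48 kHz, 13.68 kHz.
k=3: 14.02 kHz, 19.22 kHz.
Within [5.8 kHz, 13.72 kHz]: 8.14 kHz, 8.48 kHz, 13.68 kHz.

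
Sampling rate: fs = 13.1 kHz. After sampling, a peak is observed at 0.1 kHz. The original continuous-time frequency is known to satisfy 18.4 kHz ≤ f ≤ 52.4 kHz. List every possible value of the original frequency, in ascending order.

Frequencies that alias to 0.1 kHz are k·fs ± 0.1 kHz for integer k ≥ 0.
k=0: 0.1 kHz.
k=1: 13 kHz, 13.2 kHz.
k=2: 26.1 kHz, 26.3 kHz.
k=3: 39.2 kHz, 39.4 kHz.
k=4: 52.3 kHz, 52.5 kHz.
k=5: 65.4 kHz, 65.6 kHz.
Within [18.4 kHz, 52.4 kHz]: 26.1 kHz, 26.3 kHz, 39.2 kHz, 39.4 kHz, 52.3 kHz.

26.1 kHz, 26.3 kHz, 39.2 kHz, 39.4 kHz, 52.3 kHz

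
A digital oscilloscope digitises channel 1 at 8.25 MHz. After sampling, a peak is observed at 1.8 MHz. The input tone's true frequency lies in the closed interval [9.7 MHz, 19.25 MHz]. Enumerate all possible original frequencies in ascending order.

Frequencies that alias to 1.8 MHz are k·fs ± 1.8 MHz for integer k ≥ 0.
k=0: 1.8 MHz.
k=1: 6.45 MHz, 10.05 MHz.
k=2: 14.7 MHz, 18.3 MHz.
k=3: 22.95 MHz, 26.55 MHz.
Within [9.7 MHz, 19.25 MHz]: 10.05 MHz, 14.7 MHz, 18.3 MHz.

10.05 MHz, 14.7 MHz, 18.3 MHz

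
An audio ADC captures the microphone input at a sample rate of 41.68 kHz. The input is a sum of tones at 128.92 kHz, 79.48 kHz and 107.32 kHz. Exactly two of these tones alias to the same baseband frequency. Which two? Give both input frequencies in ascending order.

79.48 kHz, 128.92 kHz

fs/2 = 20.84 kHz.
128.92 kHz mod fs = 3.88 kHz.
3.88 kHz ≤ fs/2 = 20.84 kHz, appears at 3.88 kHz.
79.48 kHz mod fs = 37.8 kHz.
37.8 kHz > fs/2 = 20.84 kHz, folds to fs − 37.8 kHz = 3.88 kHz.
107.32 kHz mod fs = 23.96 kHz.
23.96 kHz > fs/2 = 20.84 kHz, folds to fs − 23.96 kHz = 17.72 kHz.
79.48 kHz and 128.92 kHz both map to 3.88 kHz.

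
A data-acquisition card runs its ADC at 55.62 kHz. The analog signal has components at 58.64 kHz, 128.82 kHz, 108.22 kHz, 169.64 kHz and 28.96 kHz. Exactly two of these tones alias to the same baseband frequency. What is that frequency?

fs/2 = 27.81 kHz.
58.64 kHz mod fs = 3.02 kHz.
3.02 kHz ≤ fs/2 = 27.81 kHz, appears at 3.02 kHz.
128.82 kHz mod fs = 17.58 kHz.
17.58 kHz ≤ fs/2 = 27.81 kHz, appears at 17.58 kHz.
108.22 kHz mod fs = 52.6 kHz.
52.6 kHz > fs/2 = 27.81 kHz, folds to fs − 52.6 kHz = 3.02 kHz.
169.64 kHz mod fs = 2.78 kHz.
2.78 kHz ≤ fs/2 = 27.81 kHz, appears at 2.78 kHz.
28.96 kHz > fs/2 = 27.81 kHz, folds to fs − 28.96 kHz = 26.66 kHz.
58.64 kHz and 108.22 kHz both map to 3.02 kHz.

3.02 kHz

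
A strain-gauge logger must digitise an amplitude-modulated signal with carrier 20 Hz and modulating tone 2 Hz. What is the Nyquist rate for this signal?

AM sidebands sit at fc ± fm = 18 Hz and 22 Hz.
Highest-frequency component: 22 Hz.
Nyquist rate = 2 × 22 Hz = 44 Hz.

44 Hz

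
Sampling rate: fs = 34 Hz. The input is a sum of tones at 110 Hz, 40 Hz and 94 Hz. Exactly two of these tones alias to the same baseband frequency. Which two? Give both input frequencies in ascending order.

fs/2 = 17 Hz.
110 Hz mod fs = 8 Hz.
8 Hz ≤ fs/2 = 17 Hz, appears at 8 Hz.
40 Hz mod fs = 6 Hz.
6 Hz ≤ fs/2 = 17 Hz, appears at 6 Hz.
94 Hz mod fs = 26 Hz.
26 Hz > fs/2 = 17 Hz, folds to fs − 26 Hz = 8 Hz.
94 Hz and 110 Hz both map to 8 Hz.

94 Hz, 110 Hz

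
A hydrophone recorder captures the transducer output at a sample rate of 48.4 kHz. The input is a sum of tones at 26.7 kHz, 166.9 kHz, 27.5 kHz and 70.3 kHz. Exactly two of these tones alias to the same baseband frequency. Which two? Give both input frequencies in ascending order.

26.7 kHz, 166.9 kHz

fs/2 = 24.2 kHz.
26.7 kHz > fs/2 = 24.2 kHz, folds to fs − 26.7 kHz = 21.7 kHz.
166.9 kHz mod fs = 21.7 kHz.
21.7 kHz ≤ fs/2 = 24.2 kHz, appears at 21.7 kHz.
27.5 kHz > fs/2 = 24.2 kHz, folds to fs − 27.5 kHz = 20.9 kHz.
70.3 kHz mod fs = 21.9 kHz.
21.9 kHz ≤ fs/2 = 24.2 kHz, appears at 21.9 kHz.
26.7 kHz and 166.9 kHz both map to 21.7 kHz.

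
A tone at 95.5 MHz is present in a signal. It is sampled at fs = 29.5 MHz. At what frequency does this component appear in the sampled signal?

7 MHz

95.5 MHz mod fs = 7 MHz.
7 MHz ≤ fs/2 = 14.75 MHz, appears at 7 MHz.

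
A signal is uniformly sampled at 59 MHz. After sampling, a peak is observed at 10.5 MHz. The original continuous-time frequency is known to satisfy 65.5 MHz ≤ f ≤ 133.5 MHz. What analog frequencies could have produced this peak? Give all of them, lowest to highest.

Frequencies that alias to 10.5 MHz are k·fs ± 10.5 MHz for integer k ≥ 0.
k=0: 10.5 MHz.
k=1: 48.5 MHz, 69.5 MHz.
k=2: 107.5 MHz, 128.5 MHz.
k=3: 166.5 MHz, 187.5 MHz.
Within [65.5 MHz, 133.5 MHz]: 69.5 MHz, 107.5 MHz, 128.5 MHz.

69.5 MHz, 107.5 MHz, 128.5 MHz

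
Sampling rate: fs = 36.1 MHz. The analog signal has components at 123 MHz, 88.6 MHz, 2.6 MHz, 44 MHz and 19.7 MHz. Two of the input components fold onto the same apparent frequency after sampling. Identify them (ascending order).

19.7 MHz, 88.6 MHz

fs/2 = 18.05 MHz.
123 MHz mod fs = 14.7 MHz.
14.7 MHz ≤ fs/2 = 18.05 MHz, appears at 14.7 MHz.
88.6 MHz mod fs = 16.4 MHz.
16.4 MHz ≤ fs/2 = 18.05 MHz, appears at 16.4 MHz.
2.6 MHz ≤ fs/2 = 18.05 MHz, passes unchanged.
44 MHz mod fs = 7.9 MHz.
7.9 MHz ≤ fs/2 = 18.05 MHz, appears at 7.9 MHz.
19.7 MHz > fs/2 = 18.05 MHz, folds to fs − 19.7 MHz = 16.4 MHz.
19.7 MHz and 88.6 MHz both map to 16.4 MHz.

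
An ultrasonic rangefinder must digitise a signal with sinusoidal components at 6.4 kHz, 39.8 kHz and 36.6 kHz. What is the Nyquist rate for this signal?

79.6 kHz

Highest-frequency component: 39.8 kHz.
Nyquist rate = 2 × 39.8 kHz = 79.6 kHz.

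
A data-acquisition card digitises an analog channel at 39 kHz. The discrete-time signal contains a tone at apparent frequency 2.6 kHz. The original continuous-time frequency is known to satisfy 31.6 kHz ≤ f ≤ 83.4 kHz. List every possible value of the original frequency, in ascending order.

Frequencies that alias to 2.6 kHz are k·fs ± 2.6 kHz for integer k ≥ 0.
k=0: 2.6 kHz.
k=1: 36.4 kHz, 41.6 kHz.
k=2: 75.4 kHz, 80.6 kHz.
k=3: 114.4 kHz, 119.6 kHz.
Within [31.6 kHz, 83.4 kHz]: 36.4 kHz, 41.6 kHz, 75.4 kHz, 80.6 kHz.

36.4 kHz, 41.6 kHz, 75.4 kHz, 80.6 kHz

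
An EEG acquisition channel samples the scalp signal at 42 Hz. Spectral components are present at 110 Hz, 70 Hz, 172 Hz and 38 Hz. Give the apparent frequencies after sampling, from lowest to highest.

fs/2 = 21 Hz.
110 Hz mod fs = 26 Hz.
26 Hz > fs/2 = 21 Hz, folds to fs − 26 Hz = 16 Hz.
70 Hz mod fs = 28 Hz.
28 Hz > fs/2 = 21 Hz, folds to fs − 28 Hz = 14 Hz.
172 Hz mod fs = 4 Hz.
4 Hz ≤ fs/2 = 21 Hz, appears at 4 Hz.
38 Hz > fs/2 = 21 Hz, folds to fs − 38 Hz = 4 Hz.
Distinct values: {4 Hz, 14 Hz, 16 Hz}.

4 Hz, 14 Hz, 16 Hz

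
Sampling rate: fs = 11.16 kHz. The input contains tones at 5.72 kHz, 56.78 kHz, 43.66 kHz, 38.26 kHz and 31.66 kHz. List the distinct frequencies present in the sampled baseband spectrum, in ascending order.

fs/2 = 5.58 kHz.
5.72 kHz > fs/2 = 5.58 kHz, folds to fs − 5.72 kHz = 5.44 kHz.
56.78 kHz mod fs = 0.98 kHz.
0.98 kHz ≤ fs/2 = 5.58 kHz, appears at 0.98 kHz.
43.66 kHz mod fs = 10.18 kHz.
10.18 kHz > fs/2 = 5.58 kHz, folds to fs − 10.18 kHz = 0.98 kHz.
38.26 kHz mod fs = 4.78 kHz.
4.78 kHz ≤ fs/2 = 5.58 kHz, appears at 4.78 kHz.
31.66 kHz mod fs = 9.34 kHz.
9.34 kHz > fs/2 = 5.58 kHz, folds to fs − 9.34 kHz = 1.82 kHz.
Distinct values: {0.98 kHz, 1.82 kHz, 4.78 kHz, 5.44 kHz}.

0.98 kHz, 1.82 kHz, 4.78 kHz, 5.44 kHz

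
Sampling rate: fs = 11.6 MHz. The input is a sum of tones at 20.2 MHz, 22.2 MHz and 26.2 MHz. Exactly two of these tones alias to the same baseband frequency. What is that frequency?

fs/2 = 5.8 MHz.
20.2 MHz mod fs = 8.6 MHz.
8.6 MHz > fs/2 = 5.8 MHz, folds to fs − 8.6 MHz = 3 MHz.
22.2 MHz mod fs = 10.6 MHz.
10.6 MHz > fs/2 = 5.8 MHz, folds to fs − 10.6 MHz = 1 MHz.
26.2 MHz mod fs = 3 MHz.
3 MHz ≤ fs/2 = 5.8 MHz, appears at 3 MHz.
20.2 MHz and 26.2 MHz both map to 3 MHz.

3 MHz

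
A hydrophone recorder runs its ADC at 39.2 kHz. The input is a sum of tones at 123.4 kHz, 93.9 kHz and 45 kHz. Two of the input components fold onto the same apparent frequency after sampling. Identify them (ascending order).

fs/2 = 19.6 kHz.
123.4 kHz mod fs = 5.8 kHz.
5.8 kHz ≤ fs/2 = 19.6 kHz, appears at 5.8 kHz.
93.9 kHz mod fs = 15.5 kHz.
15.5 kHz ≤ fs/2 = 19.6 kHz, appears at 15.5 kHz.
45 kHz mod fs = 5.8 kHz.
5.8 kHz ≤ fs/2 = 19.6 kHz, appears at 5.8 kHz.
45 kHz and 123.4 kHz both map to 5.8 kHz.

45 kHz, 123.4 kHz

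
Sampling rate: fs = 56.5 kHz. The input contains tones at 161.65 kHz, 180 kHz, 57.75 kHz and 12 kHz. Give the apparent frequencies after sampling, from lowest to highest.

1.25 kHz, 7.85 kHz, 10.5 kHz, 12 kHz

fs/2 = 28.25 kHz.
161.65 kHz mod fs = 48.65 kHz.
48.65 kHz > fs/2 = 28.25 kHz, folds to fs − 48.65 kHz = 7.85 kHz.
180 kHz mod fs = 10.5 kHz.
10.5 kHz ≤ fs/2 = 28.25 kHz, appears at 10.5 kHz.
57.75 kHz mod fs = 1.25 kHz.
1.25 kHz ≤ fs/2 = 28.25 kHz, appears at 1.25 kHz.
12 kHz ≤ fs/2 = 28.25 kHz, passes unchanged.
Distinct values: {1.25 kHz, 7.85 kHz, 10.5 kHz, 12 kHz}.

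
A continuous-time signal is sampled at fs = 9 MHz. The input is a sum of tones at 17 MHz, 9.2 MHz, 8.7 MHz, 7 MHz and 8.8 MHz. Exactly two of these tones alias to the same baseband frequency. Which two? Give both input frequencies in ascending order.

8.8 MHz, 9.2 MHz

fs/2 = 4.5 MHz.
17 MHz mod fs = 8 MHz.
8 MHz > fs/2 = 4.5 MHz, folds to fs − 8 MHz = 1 MHz.
9.2 MHz mod fs = 0.2 MHz.
0.2 MHz ≤ fs/2 = 4.5 MHz, appears at 0.2 MHz.
8.7 MHz > fs/2 = 4.5 MHz, folds to fs − 8.7 MHz = 0.3 MHz.
7 MHz > fs/2 = 4.5 MHz, folds to fs − 7 MHz = 2 MHz.
8.8 MHz > fs/2 = 4.5 MHz, folds to fs − 8.8 MHz = 0.2 MHz.
8.8 MHz and 9.2 MHz both map to 0.2 MHz.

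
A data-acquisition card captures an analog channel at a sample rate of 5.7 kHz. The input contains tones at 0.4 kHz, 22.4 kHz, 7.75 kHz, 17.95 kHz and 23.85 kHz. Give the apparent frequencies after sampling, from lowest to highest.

0.4 kHz, 0.85 kHz, 1.05 kHz, 2.05 kHz

fs/2 = 2.85 kHz.
0.4 kHz ≤ fs/2 = 2.85 kHz, passes unchanged.
22.4 kHz mod fs = 5.3 kHz.
5.3 kHz > fs/2 = 2.85 kHz, folds to fs − 5.3 kHz = 0.4 kHz.
7.75 kHz mod fs = 2.05 kHz.
2.05 kHz ≤ fs/2 = 2.85 kHz, appears at 2.05 kHz.
17.95 kHz mod fs = 0.85 kHz.
0.85 kHz ≤ fs/2 = 2.85 kHz, appears at 0.85 kHz.
23.85 kHz mod fs = 1.05 kHz.
1.05 kHz ≤ fs/2 = 2.85 kHz, appears at 1.05 kHz.
Distinct values: {0.4 kHz, 0.85 kHz, 1.05 kHz, 2.05 kHz}.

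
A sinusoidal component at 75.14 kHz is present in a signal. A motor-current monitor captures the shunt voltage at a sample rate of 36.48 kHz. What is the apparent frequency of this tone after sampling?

2.18 kHz

75.14 kHz mod fs = 2.18 kHz.
2.18 kHz ≤ fs/2 = 18.24 kHz, appears at 2.18 kHz.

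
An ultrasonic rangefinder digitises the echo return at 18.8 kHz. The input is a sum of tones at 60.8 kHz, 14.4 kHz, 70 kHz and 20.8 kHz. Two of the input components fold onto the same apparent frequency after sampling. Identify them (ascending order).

14.4 kHz, 60.8 kHz

fs/2 = 9.4 kHz.
60.8 kHz mod fs = 4.4 kHz.
4.4 kHz ≤ fs/2 = 9.4 kHz, appears at 4.4 kHz.
14.4 kHz > fs/2 = 9.4 kHz, folds to fs − 14.4 kHz = 4.4 kHz.
70 kHz mod fs = 13.6 kHz.
13.6 kHz > fs/2 = 9.4 kHz, folds to fs − 13.6 kHz = 5.2 kHz.
20.8 kHz mod fs = 2 kHz.
2 kHz ≤ fs/2 = 9.4 kHz, appears at 2 kHz.
14.4 kHz and 60.8 kHz both map to 4.4 kHz.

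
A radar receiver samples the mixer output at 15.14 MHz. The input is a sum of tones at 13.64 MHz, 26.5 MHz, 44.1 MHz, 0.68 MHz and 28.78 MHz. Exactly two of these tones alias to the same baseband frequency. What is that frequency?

1.5 MHz

fs/2 = 7.57 MHz.
13.64 MHz > fs/2 = 7.57 MHz, folds to fs − 13.64 MHz = 1.5 MHz.
26.5 MHz mod fs = 11.36 MHz.
11.36 MHz > fs/2 = 7.57 MHz, folds to fs − 11.36 MHz = 3.78 MHz.
44.1 MHz mod fs = 13.82 MHz.
13.82 MHz > fs/2 = 7.57 MHz, folds to fs − 13.82 MHz = 1.32 MHz.
0.68 MHz ≤ fs/2 = 7.57 MHz, passes unchanged.
28.78 MHz mod fs = 13.64 MHz.
13.64 MHz > fs/2 = 7.57 MHz, folds to fs − 13.64 MHz = 1.5 MHz.
13.64 MHz and 28.78 MHz both map to 1.5 MHz.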